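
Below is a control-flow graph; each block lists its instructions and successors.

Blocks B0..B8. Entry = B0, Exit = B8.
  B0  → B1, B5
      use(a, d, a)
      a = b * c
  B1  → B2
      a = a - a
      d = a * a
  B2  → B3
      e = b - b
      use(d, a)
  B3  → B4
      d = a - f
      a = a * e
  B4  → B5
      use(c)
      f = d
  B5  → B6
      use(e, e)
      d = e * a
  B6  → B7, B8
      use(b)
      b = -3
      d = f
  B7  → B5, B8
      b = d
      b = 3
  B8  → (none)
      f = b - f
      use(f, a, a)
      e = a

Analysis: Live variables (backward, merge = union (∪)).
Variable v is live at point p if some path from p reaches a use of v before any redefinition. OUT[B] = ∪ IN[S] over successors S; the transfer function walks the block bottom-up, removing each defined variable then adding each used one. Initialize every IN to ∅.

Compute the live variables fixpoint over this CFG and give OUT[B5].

Fixpoint table:
  B0:  IN={a, b, c, d, e, f}  OUT={a, b, c, e, f}
  B1:  IN={a, b, c, f}  OUT={a, b, c, d, f}
  B2:  IN={a, b, c, d, f}  OUT={a, b, c, e, f}
  B3:  IN={a, b, c, e, f}  OUT={a, b, c, d, e}
  B4:  IN={a, b, c, d, e}  OUT={a, b, e, f}
  B5:  IN={a, b, e, f}  OUT={a, b, e, f}
  B6:  IN={a, b, e, f}  OUT={a, b, d, e, f}
  B7:  IN={a, d, e, f}  OUT={a, b, e, f}
  B8:  IN={a, b, f}  OUT={}

Merge at B5: OUT[B5] = IN[B6] = {a, b, e, f}

Answer: {a, b, e, f}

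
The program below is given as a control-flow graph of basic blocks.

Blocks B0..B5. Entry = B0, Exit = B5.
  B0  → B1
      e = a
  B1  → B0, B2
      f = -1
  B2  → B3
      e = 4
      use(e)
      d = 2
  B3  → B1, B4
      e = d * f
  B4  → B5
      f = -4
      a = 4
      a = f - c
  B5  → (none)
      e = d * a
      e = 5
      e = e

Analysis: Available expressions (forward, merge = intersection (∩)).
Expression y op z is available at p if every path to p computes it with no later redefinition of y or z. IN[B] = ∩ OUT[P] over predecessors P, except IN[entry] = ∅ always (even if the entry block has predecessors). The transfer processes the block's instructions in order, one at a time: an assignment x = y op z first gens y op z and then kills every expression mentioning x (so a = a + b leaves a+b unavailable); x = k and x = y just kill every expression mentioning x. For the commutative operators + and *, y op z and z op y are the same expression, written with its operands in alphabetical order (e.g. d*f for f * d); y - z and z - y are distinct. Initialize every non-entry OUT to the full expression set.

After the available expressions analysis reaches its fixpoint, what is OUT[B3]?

Fixpoint table:
  B0: | IN={} | OUT={}
  B1: | IN={} | OUT={}
  B2: | IN={} | OUT={}
  B3: | IN={} | OUT={d*f}
  B4: | IN={d*f} | OUT={f-c}
  B5: | IN={f-c} | OUT={a*d, f-c}

Merge at B3: IN[B3] = OUT[B2] = {}
Applying B3's transfer function to that IN value gives OUT[B3] (row B3 above).

Answer: {d*f}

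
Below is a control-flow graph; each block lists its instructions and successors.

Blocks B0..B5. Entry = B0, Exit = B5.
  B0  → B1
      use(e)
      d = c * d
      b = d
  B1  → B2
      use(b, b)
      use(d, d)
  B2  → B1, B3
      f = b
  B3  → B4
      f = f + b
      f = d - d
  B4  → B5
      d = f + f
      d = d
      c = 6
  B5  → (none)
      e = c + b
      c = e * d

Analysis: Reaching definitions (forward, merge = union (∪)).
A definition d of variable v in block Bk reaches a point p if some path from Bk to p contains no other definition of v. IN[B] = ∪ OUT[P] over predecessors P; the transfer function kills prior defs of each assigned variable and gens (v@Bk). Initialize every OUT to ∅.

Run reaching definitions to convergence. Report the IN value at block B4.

Fixpoint table:
  B0:  IN={}  OUT={b@B0, d@B0}
  B1:  IN={b@B0, d@B0, f@B2}  OUT={b@B0, d@B0, f@B2}
  B2:  IN={b@B0, d@B0, f@B2}  OUT={b@B0, d@B0, f@B2}
  B3:  IN={b@B0, d@B0, f@B2}  OUT={b@B0, d@B0, f@B3}
  B4:  IN={b@B0, d@B0, f@B3}  OUT={b@B0, c@B4, d@B4, f@B3}
  B5:  IN={b@B0, c@B4, d@B4, f@B3}  OUT={b@B0, c@B5, d@B4, e@B5, f@B3}

Merge at B4: IN[B4] = OUT[B3] = {b@B0, d@B0, f@B3}

Answer: {b@B0, d@B0, f@B3}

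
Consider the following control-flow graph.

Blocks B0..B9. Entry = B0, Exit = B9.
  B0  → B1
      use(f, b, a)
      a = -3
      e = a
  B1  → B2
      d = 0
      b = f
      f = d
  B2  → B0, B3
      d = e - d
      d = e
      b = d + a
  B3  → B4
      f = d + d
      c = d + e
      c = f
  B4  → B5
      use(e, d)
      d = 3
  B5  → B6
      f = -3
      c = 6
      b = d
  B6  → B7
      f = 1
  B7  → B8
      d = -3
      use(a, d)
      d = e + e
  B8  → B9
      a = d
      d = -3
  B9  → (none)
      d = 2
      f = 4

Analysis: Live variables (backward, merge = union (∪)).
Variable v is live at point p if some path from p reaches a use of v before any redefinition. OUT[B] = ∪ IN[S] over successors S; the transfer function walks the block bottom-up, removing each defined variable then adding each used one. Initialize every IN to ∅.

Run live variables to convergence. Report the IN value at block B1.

Converged values:
  B0: | IN={a, b, f} | OUT={a, e, f}
  B1: | IN={a, e, f} | OUT={a, d, e, f}
  B2: | IN={a, d, e, f} | OUT={a, b, d, e, f}
  B3: | IN={a, d, e} | OUT={a, d, e}
  B4: | IN={a, d, e} | OUT={a, d, e}
  B5: | IN={a, d, e} | OUT={a, e}
  B6: | IN={a, e} | OUT={a, e}
  B7: | IN={a, e} | OUT={d}
  B8: | IN={d} | OUT={}
  B9: | IN={} | OUT={}

Merge at B1: OUT[B1] = IN[B2] = {a, d, e, f}
Applying B1's transfer function to that OUT value gives IN[B1] (row B1 above).

Answer: {a, e, f}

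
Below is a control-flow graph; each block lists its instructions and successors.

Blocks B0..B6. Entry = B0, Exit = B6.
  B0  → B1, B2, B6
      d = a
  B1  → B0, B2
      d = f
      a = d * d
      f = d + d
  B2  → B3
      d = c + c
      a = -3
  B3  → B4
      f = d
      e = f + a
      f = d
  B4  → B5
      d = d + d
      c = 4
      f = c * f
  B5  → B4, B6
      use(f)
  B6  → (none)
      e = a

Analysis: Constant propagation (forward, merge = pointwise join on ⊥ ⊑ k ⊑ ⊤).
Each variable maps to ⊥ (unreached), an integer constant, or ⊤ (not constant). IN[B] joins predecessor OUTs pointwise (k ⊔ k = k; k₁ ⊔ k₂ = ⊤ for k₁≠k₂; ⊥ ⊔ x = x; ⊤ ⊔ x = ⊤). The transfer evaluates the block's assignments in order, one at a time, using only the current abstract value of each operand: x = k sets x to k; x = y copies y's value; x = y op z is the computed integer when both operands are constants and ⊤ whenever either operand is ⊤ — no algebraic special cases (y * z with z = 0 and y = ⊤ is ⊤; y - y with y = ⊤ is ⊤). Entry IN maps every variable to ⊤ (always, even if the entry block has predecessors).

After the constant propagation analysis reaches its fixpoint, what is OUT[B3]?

Fixpoint table:
  B0:   IN=(all ⊤)   OUT=(all ⊤)
  B1:   IN=(all ⊤)   OUT=(all ⊤)
  B2:   IN=(all ⊤)   OUT={a:-3; rest ⊤}
  B3:   IN={a:-3; rest ⊤}   OUT={a:-3; rest ⊤}
  B4:   IN={a:-3; rest ⊤}   OUT={a:-3, c:4; rest ⊤}
  B5:   IN={a:-3, c:4; rest ⊤}   OUT={a:-3, c:4; rest ⊤}
  B6:   IN=(all ⊤)   OUT=(all ⊤)

Merge at B3: IN[B3] = OUT[B2] = {a: -3, b: ⊤, c: ⊤, d: ⊤, e: ⊤, f: ⊤}
Applying B3's transfer function to that IN value gives OUT[B3] (row B3 above).

Answer: {a: -3, b: ⊤, c: ⊤, d: ⊤, e: ⊤, f: ⊤}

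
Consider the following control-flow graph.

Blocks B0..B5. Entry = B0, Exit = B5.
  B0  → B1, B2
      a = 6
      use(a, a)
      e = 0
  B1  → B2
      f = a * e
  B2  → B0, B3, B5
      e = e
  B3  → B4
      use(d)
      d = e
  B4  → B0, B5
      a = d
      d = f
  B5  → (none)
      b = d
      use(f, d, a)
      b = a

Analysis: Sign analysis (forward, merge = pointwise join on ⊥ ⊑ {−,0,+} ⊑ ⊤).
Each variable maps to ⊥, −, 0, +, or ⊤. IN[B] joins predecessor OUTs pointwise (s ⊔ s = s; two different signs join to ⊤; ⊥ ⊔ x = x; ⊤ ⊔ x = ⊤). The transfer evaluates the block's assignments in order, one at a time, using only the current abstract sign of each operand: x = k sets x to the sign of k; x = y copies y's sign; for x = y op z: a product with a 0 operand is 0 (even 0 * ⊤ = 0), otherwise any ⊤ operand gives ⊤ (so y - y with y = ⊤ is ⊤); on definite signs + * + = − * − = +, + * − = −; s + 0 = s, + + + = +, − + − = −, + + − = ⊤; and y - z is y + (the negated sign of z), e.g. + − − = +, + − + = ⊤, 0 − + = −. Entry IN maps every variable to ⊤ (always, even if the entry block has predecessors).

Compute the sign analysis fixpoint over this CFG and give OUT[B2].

Answer: {a: +, b: ⊤, c: ⊤, d: ⊤, e: 0, f: ⊤}

Trace:
Fixpoint table:
  B0: | IN=(all ⊤) | OUT={a:+, e:0; rest ⊤}
  B1: | IN={a:+, e:0; rest ⊤} | OUT={a:+, e:0, f:0; rest ⊤}
  B2: | IN={a:+, e:0; rest ⊤} | OUT={a:+, e:0; rest ⊤}
  B3: | IN={a:+, e:0; rest ⊤} | OUT={a:+, d:0, e:0; rest ⊤}
  B4: | IN={a:+, d:0, e:0; rest ⊤} | OUT={a:0, e:0; rest ⊤}
  B5: | IN={e:0; rest ⊤} | OUT={e:0; rest ⊤}

Merge at B2: IN[B2] = OUT[B0] ⊔ OUT[B1] = {a: +, b: ⊤, c: ⊤, d: ⊤, e: 0, f: ⊤}
Applying B2's transfer function to that IN value gives OUT[B2] (row B2 above).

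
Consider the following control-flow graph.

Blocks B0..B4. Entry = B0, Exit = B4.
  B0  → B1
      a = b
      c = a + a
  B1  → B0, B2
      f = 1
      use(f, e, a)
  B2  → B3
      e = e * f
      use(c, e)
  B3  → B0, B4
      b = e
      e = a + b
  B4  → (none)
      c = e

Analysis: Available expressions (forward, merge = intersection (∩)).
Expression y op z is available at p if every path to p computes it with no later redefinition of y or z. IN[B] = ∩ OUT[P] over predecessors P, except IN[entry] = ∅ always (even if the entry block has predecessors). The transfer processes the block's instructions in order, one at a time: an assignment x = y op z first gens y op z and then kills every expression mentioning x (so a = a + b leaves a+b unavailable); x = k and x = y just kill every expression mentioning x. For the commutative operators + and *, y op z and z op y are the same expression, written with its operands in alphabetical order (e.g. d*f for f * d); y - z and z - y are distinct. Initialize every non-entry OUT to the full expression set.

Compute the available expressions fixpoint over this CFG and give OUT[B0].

Answer: {a+a}

Trace:
Fixpoint table:
  B0:   IN={}   OUT={a+a}
  B1:   IN={a+a}   OUT={a+a}
  B2:   IN={a+a}   OUT={a+a}
  B3:   IN={a+a}   OUT={a+a, a+b}
  B4:   IN={a+a, a+b}   OUT={a+a, a+b}

Merge at B0 (entry node, so the boundary value {} is joined with the incoming edge(s)): IN[B0] = {} ∩ OUT[B1] ∩ OUT[B3] = {}
Applying B0's transfer function to that IN value gives OUT[B0] (row B0 above).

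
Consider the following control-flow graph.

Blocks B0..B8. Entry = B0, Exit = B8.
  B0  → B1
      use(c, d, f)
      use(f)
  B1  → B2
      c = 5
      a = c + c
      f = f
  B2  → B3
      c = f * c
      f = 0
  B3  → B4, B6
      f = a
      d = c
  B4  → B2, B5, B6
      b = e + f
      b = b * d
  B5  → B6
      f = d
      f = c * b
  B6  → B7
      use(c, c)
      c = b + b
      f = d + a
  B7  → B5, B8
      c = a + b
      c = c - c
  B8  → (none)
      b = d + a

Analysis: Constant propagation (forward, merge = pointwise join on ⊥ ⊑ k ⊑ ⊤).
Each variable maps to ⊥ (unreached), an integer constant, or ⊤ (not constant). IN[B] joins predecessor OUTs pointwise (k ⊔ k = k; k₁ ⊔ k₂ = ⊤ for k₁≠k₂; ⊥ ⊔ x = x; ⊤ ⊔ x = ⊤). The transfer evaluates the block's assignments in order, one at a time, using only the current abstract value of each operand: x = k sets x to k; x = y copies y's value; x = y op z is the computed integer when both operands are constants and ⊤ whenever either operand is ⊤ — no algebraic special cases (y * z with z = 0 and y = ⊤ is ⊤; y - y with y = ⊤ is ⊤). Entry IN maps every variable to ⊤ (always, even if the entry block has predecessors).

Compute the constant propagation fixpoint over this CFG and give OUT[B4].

Answer: {a: 10, b: ⊤, c: ⊤, d: ⊤, e: ⊤, f: 10}

Trace:
Fixpoint table:
  B0: | IN=(all ⊤) | OUT=(all ⊤)
  B1: | IN=(all ⊤) | OUT={a:10, c:5; rest ⊤}
  B2: | IN={a:10; rest ⊤} | OUT={a:10, f:0; rest ⊤}
  B3: | IN={a:10, f:0; rest ⊤} | OUT={a:10, f:10; rest ⊤}
  B4: | IN={a:10, f:10; rest ⊤} | OUT={a:10, f:10; rest ⊤}
  B5: | IN={a:10; rest ⊤} | OUT={a:10; rest ⊤}
  B6: | IN={a:10; rest ⊤} | OUT={a:10; rest ⊤}
  B7: | IN={a:10; rest ⊤} | OUT={a:10; rest ⊤}
  B8: | IN={a:10; rest ⊤} | OUT={a:10; rest ⊤}

Merge at B4: IN[B4] = OUT[B3] = {a: 10, b: ⊤, c: ⊤, d: ⊤, e: ⊤, f: 10}
Applying B4's transfer function to that IN value gives OUT[B4] (row B4 above).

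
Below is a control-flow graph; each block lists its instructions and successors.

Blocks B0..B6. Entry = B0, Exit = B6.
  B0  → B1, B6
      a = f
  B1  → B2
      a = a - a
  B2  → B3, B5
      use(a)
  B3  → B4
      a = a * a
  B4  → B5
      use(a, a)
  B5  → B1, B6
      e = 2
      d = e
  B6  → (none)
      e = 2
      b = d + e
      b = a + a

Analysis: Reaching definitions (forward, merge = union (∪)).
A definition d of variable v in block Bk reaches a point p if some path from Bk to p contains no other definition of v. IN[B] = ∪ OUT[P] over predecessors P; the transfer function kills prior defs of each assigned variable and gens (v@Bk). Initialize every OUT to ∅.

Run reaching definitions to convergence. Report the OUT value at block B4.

Answer: {a@B3, d@B5, e@B5}

Trace:
Per-block solution:
  B0:   IN={}   OUT={a@B0}
  B1:   IN={a@B0, a@B1, a@B3, d@B5, e@B5}   OUT={a@B1, d@B5, e@B5}
  B2:   IN={a@B1, d@B5, e@B5}   OUT={a@B1, d@B5, e@B5}
  B3:   IN={a@B1, d@B5, e@B5}   OUT={a@B3, d@B5, e@B5}
  B4:   IN={a@B3, d@B5, e@B5}   OUT={a@B3, d@B5, e@B5}
  B5:   IN={a@B1, a@B3, d@B5, e@B5}   OUT={a@B1, a@B3, d@B5, e@B5}
  B6:   IN={a@B0, a@B1, a@B3, d@B5, e@B5}   OUT={a@B0, a@B1, a@B3, b@B6, d@B5, e@B6}

Merge at B4: IN[B4] = OUT[B3] = {a@B3, d@B5, e@B5}
Applying B4's transfer function to that IN value gives OUT[B4] (row B4 above).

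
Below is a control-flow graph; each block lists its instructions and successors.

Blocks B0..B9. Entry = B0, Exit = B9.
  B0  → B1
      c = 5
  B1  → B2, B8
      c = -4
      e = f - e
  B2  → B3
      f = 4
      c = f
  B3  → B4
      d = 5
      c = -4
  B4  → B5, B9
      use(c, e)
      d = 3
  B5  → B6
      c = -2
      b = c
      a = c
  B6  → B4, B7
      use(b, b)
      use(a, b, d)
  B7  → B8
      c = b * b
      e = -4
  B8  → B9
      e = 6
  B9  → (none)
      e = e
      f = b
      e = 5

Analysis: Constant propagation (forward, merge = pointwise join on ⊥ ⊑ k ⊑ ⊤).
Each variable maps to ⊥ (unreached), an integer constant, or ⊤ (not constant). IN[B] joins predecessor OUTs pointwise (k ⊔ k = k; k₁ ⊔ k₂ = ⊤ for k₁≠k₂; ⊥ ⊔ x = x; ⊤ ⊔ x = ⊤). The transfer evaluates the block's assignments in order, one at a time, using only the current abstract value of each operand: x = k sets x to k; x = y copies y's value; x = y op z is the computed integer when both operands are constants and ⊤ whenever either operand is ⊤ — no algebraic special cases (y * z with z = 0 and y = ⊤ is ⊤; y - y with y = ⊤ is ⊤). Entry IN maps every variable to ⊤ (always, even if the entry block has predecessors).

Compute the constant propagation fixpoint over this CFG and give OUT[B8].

Converged values:
  B0:   IN=(all ⊤)   OUT={c:5; rest ⊤}
  B1:   IN={c:5; rest ⊤}   OUT={c:-4; rest ⊤}
  B2:   IN={c:-4; rest ⊤}   OUT={c:4, f:4; rest ⊤}
  B3:   IN={c:4, f:4; rest ⊤}   OUT={c:-4, d:5, f:4; rest ⊤}
  B4:   IN={f:4; rest ⊤}   OUT={d:3, f:4; rest ⊤}
  B5:   IN={d:3, f:4; rest ⊤}   OUT={a:-2, b:-2, c:-2, d:3, f:4; rest ⊤}
  B6:   IN={a:-2, b:-2, c:-2, d:3, f:4; rest ⊤}   OUT={a:-2, b:-2, c:-2, d:3, f:4; rest ⊤}
  B7:   IN={a:-2, b:-2, c:-2, d:3, f:4; rest ⊤}   OUT={a:-2, b:-2, c:4, d:3, e:-4, f:4; rest ⊤}
  B8:   IN=(all ⊤)   OUT={e:6; rest ⊤}
  B9:   IN=(all ⊤)   OUT={e:5; rest ⊤}

Merge at B8: IN[B8] = OUT[B1] ⊔ OUT[B7] = {a: ⊤, b: ⊤, c: ⊤, d: ⊤, e: ⊤, f: ⊤}
Applying B8's transfer function to that IN value gives OUT[B8] (row B8 above).

Answer: {a: ⊤, b: ⊤, c: ⊤, d: ⊤, e: 6, f: ⊤}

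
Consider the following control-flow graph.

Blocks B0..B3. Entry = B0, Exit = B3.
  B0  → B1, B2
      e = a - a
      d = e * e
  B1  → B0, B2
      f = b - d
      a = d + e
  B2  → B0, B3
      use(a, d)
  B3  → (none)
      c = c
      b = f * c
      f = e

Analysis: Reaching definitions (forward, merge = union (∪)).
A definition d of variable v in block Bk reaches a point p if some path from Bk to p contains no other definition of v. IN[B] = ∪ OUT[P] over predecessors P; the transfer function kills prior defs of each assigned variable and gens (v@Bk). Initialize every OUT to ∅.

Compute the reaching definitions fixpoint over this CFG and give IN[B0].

Fixpoint table:
  B0:  IN={a@B1, d@B0, e@B0, f@B1}  OUT={a@B1, d@B0, e@B0, f@B1}
  B1:  IN={a@B1, d@B0, e@B0, f@B1}  OUT={a@B1, d@B0, e@B0, f@B1}
  B2:  IN={a@B1, d@B0, e@B0, f@B1}  OUT={a@B1, d@B0, e@B0, f@B1}
  B3:  IN={a@B1, d@B0, e@B0, f@B1}  OUT={a@B1, b@B3, c@B3, d@B0, e@B0, f@B3}

Merge at B0 (entry node, so the boundary value {} is joined with the incoming edge(s)): IN[B0] = {} ⊔ OUT[B1] ⊔ OUT[B2] = {a@B1, d@B0, e@B0, f@B1}

Answer: {a@B1, d@B0, e@B0, f@B1}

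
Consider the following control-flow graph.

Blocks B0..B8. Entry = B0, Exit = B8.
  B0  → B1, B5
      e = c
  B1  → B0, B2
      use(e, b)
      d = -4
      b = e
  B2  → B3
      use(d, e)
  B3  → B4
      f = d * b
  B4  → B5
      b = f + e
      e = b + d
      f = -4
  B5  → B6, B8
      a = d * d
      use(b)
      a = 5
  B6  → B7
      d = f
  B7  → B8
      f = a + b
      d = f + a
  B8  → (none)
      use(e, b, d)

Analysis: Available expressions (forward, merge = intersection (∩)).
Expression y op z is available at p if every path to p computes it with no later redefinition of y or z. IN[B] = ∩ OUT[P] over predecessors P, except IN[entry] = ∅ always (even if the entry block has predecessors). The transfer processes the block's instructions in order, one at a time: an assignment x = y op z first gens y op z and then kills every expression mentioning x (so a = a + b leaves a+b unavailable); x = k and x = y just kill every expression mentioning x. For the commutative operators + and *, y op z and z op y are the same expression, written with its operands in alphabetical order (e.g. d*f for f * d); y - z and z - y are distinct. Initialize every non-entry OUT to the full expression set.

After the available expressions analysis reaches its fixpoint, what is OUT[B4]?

Answer: {b+d}

Working:
Fixpoint table:
  B0: | IN={} | OUT={}
  B1: | IN={} | OUT={}
  B2: | IN={} | OUT={}
  B3: | IN={} | OUT={b*d}
  B4: | IN={b*d} | OUT={b+d}
  B5: | IN={} | OUT={d*d}
  B6: | IN={d*d} | OUT={}
  B7: | IN={} | OUT={a+b, a+f}
  B8: | IN={} | OUT={}

Merge at B4: IN[B4] = OUT[B3] = {b*d}
Applying B4's transfer function to that IN value gives OUT[B4] (row B4 above).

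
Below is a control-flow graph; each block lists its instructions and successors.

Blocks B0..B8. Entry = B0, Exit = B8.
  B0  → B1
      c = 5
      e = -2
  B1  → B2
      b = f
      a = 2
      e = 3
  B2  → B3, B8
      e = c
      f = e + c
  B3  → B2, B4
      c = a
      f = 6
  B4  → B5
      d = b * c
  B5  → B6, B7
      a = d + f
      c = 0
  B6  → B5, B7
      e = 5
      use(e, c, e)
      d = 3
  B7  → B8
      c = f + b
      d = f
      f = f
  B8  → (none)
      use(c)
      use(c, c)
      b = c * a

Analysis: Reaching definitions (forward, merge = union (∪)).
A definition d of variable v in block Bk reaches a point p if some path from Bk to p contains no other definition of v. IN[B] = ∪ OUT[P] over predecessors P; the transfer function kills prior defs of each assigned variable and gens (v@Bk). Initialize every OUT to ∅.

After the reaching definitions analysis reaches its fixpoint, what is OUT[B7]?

Answer: {a@B5, b@B1, c@B7, d@B7, e@B2, e@B6, f@B7}

Working:
Fixpoint table:
  B0: | IN={} | OUT={c@B0, e@B0}
  B1: | IN={c@B0, e@B0} | OUT={a@B1, b@B1, c@B0, e@B1}
  B2: | IN={a@B1, b@B1, c@B0, c@B3, e@B1, e@B2, f@B3} | OUT={a@B1, b@B1, c@B0, c@B3, e@B2, f@B2}
  B3: | IN={a@B1, b@B1, c@B0, c@B3, e@B2, f@B2} | OUT={a@B1, b@B1, c@B3, e@B2, f@B3}
  B4: | IN={a@B1, b@B1, c@B3, e@B2, f@B3} | OUT={a@B1, b@B1, c@B3, d@B4, e@B2, f@B3}
  B5: | IN={a@B1, a@B5, b@B1, c@B3, c@B5, d@B4, d@B6, e@B2, e@B6, f@B3} | OUT={a@B5, b@B1, c@B5, d@B4, d@B6, e@B2, e@B6, f@B3}
  B6: | IN={a@B5, b@B1, c@B5, d@B4, d@B6, e@B2, e@B6, f@B3} | OUT={a@B5, b@B1, c@B5, d@B6, e@B6, f@B3}
  B7: | IN={a@B5, b@B1, c@B5, d@B4, d@B6, e@B2, e@B6, f@B3} | OUT={a@B5, b@B1, c@B7, d@B7, e@B2, e@B6, f@B7}
  B8: | IN={a@B1, a@B5, b@B1, c@B0, c@B3, c@B7, d@B7, e@B2, e@B6, f@B2, f@B7} | OUT={a@B1, a@B5, b@B8, c@B0, c@B3, c@B7, d@B7, e@B2, e@B6, f@B2, f@B7}

Merge at B7: IN[B7] = OUT[B5] ⊔ OUT[B6] = {a@B5, b@B1, c@B5, d@B4, d@B6, e@B2, e@B6, f@B3}
Applying B7's transfer function to that IN value gives OUT[B7] (row B7 above).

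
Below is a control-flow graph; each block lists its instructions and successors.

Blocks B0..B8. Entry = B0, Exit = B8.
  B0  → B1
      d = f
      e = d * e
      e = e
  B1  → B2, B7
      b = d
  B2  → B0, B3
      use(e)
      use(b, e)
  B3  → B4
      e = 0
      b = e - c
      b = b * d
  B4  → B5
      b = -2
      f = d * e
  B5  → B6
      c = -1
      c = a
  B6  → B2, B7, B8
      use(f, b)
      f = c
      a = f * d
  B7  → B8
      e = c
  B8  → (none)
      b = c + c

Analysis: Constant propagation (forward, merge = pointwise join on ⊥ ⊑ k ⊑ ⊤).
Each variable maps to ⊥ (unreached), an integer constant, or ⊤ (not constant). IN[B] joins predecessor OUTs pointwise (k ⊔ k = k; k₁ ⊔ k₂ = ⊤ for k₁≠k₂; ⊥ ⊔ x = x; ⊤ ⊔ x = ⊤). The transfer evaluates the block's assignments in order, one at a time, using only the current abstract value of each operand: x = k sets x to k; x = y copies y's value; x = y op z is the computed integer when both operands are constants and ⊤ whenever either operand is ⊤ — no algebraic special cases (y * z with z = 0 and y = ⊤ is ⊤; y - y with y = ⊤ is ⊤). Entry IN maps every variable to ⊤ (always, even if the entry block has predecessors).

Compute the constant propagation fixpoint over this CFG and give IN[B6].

Answer: {a: ⊤, b: -2, c: ⊤, d: ⊤, e: 0, f: ⊤}

Trace:
Fixpoint table:
  B0: | IN=(all ⊤) | OUT=(all ⊤)
  B1: | IN=(all ⊤) | OUT=(all ⊤)
  B2: | IN=(all ⊤) | OUT=(all ⊤)
  B3: | IN=(all ⊤) | OUT={e:0; rest ⊤}
  B4: | IN={e:0; rest ⊤} | OUT={b:-2, e:0; rest ⊤}
  B5: | IN={b:-2, e:0; rest ⊤} | OUT={b:-2, e:0; rest ⊤}
  B6: | IN={b:-2, e:0; rest ⊤} | OUT={b:-2, e:0; rest ⊤}
  B7: | IN=(all ⊤) | OUT=(all ⊤)
  B8: | IN=(all ⊤) | OUT=(all ⊤)

Merge at B6: IN[B6] = OUT[B5] = {a: ⊤, b: -2, c: ⊤, d: ⊤, e: 0, f: ⊤}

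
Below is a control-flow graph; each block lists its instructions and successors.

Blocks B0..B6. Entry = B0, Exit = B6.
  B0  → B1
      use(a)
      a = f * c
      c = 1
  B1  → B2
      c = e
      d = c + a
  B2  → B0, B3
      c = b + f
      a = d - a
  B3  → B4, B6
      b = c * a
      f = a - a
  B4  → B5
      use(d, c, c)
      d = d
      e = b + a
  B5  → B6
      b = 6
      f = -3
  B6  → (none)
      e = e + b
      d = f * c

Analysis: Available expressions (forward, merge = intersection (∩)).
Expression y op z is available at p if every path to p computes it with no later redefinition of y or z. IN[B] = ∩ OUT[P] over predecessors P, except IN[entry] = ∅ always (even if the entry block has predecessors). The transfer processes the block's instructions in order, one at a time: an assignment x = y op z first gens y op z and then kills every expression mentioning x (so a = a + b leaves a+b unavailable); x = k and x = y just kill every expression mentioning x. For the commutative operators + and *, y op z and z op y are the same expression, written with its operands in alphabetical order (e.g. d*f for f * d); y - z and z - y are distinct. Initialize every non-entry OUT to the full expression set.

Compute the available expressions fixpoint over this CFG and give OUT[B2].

Converged values:
  B0: | IN={} | OUT={}
  B1: | IN={} | OUT={a+c}
  B2: | IN={a+c} | OUT={b+f}
  B3: | IN={b+f} | OUT={a*c, a-a}
  B4: | IN={a*c, a-a} | OUT={a*c, a+b, a-a}
  B5: | IN={a*c, a+b, a-a} | OUT={a*c, a-a}
  B6: | IN={a*c, a-a} | OUT={a*c, a-a, c*f}

Merge at B2: IN[B2] = OUT[B1] = {a+c}
Applying B2's transfer function to that IN value gives OUT[B2] (row B2 above).

Answer: {b+f}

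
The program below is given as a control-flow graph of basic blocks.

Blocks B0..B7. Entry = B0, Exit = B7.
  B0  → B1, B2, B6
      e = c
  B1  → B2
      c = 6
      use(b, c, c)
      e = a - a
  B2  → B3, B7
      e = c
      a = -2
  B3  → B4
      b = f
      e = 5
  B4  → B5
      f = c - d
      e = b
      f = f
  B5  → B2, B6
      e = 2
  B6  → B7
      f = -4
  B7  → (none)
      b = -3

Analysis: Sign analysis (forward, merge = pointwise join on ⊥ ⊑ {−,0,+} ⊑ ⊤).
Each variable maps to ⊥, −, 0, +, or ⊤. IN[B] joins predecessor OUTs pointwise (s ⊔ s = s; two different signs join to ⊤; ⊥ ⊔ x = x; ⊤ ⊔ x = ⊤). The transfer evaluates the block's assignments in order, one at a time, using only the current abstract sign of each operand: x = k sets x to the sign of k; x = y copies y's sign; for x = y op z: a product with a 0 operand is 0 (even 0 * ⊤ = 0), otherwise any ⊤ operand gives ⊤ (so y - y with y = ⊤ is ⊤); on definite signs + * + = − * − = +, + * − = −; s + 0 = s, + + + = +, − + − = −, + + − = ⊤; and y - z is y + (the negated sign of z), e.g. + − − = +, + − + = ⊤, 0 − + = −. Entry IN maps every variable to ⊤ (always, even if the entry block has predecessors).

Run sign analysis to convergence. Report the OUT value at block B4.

Answer: {a: -, b: ⊤, c: ⊤, d: ⊤, e: ⊤, f: ⊤}

Derivation:
Fixpoint table:
  B0:   IN=(all ⊤)   OUT=(all ⊤)
  B1:   IN=(all ⊤)   OUT={c:+; rest ⊤}
  B2:   IN=(all ⊤)   OUT={a:-; rest ⊤}
  B3:   IN={a:-; rest ⊤}   OUT={a:-, e:+; rest ⊤}
  B4:   IN={a:-, e:+; rest ⊤}   OUT={a:-; rest ⊤}
  B5:   IN={a:-; rest ⊤}   OUT={a:-, e:+; rest ⊤}
  B6:   IN=(all ⊤)   OUT={f:-; rest ⊤}
  B7:   IN=(all ⊤)   OUT={b:-; rest ⊤}

Merge at B4: IN[B4] = OUT[B3] = {a: -, b: ⊤, c: ⊤, d: ⊤, e: +, f: ⊤}
Applying B4's transfer function to that IN value gives OUT[B4] (row B4 above).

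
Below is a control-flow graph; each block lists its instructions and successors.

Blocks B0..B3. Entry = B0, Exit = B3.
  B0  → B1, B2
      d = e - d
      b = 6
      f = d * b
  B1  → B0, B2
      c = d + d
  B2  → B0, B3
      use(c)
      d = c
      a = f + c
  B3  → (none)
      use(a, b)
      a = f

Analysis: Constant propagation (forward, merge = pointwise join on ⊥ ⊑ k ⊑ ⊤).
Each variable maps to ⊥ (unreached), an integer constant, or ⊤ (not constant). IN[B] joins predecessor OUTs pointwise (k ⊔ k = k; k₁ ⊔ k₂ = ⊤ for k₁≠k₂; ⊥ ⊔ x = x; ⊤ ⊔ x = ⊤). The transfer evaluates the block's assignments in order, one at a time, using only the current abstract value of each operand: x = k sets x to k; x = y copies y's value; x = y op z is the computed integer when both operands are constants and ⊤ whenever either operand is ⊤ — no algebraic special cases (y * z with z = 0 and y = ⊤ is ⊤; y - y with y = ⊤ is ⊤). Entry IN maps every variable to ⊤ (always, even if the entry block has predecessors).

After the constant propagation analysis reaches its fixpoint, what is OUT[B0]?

Answer: {a: ⊤, b: 6, c: ⊤, d: ⊤, e: ⊤, f: ⊤}

Trace:
Per-block solution:
  B0:   IN=(all ⊤)   OUT={b:6; rest ⊤}
  B1:   IN={b:6; rest ⊤}   OUT={b:6; rest ⊤}
  B2:   IN={b:6; rest ⊤}   OUT={b:6; rest ⊤}
  B3:   IN={b:6; rest ⊤}   OUT={b:6; rest ⊤}

Merge at B0 (entry node, so the boundary value (all ⊤) is joined with the incoming edge(s)): IN[B0] = (all ⊤) ⊔ OUT[B1] ⊔ OUT[B2] = {a: ⊤, b: ⊤, c: ⊤, d: ⊤, e: ⊤, f: ⊤}
Applying B0's transfer function to that IN value gives OUT[B0] (row B0 above).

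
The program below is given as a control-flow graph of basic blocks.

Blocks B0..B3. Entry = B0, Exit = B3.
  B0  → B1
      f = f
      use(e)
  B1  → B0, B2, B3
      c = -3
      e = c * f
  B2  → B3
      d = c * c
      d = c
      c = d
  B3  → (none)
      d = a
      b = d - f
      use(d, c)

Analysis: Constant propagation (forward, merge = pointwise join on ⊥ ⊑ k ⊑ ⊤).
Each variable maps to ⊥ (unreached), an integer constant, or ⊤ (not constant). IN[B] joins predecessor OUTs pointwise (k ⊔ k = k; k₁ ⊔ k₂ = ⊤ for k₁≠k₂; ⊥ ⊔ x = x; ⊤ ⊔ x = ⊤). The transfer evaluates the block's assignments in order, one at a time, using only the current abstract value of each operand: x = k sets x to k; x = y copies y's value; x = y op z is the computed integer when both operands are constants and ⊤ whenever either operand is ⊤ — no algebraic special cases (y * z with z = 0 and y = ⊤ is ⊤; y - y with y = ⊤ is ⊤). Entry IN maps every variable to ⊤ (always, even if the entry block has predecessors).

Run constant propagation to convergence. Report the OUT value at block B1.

Converged values:
  B0: | IN=(all ⊤) | OUT=(all ⊤)
  B1: | IN=(all ⊤) | OUT={c:-3; rest ⊤}
  B2: | IN={c:-3; rest ⊤} | OUT={c:-3, d:-3; rest ⊤}
  B3: | IN={c:-3; rest ⊤} | OUT={c:-3; rest ⊤}

Merge at B1: IN[B1] = OUT[B0] = {a: ⊤, b: ⊤, c: ⊤, d: ⊤, e: ⊤, f: ⊤}
Applying B1's transfer function to that IN value gives OUT[B1] (row B1 above).

Answer: {a: ⊤, b: ⊤, c: -3, d: ⊤, e: ⊤, f: ⊤}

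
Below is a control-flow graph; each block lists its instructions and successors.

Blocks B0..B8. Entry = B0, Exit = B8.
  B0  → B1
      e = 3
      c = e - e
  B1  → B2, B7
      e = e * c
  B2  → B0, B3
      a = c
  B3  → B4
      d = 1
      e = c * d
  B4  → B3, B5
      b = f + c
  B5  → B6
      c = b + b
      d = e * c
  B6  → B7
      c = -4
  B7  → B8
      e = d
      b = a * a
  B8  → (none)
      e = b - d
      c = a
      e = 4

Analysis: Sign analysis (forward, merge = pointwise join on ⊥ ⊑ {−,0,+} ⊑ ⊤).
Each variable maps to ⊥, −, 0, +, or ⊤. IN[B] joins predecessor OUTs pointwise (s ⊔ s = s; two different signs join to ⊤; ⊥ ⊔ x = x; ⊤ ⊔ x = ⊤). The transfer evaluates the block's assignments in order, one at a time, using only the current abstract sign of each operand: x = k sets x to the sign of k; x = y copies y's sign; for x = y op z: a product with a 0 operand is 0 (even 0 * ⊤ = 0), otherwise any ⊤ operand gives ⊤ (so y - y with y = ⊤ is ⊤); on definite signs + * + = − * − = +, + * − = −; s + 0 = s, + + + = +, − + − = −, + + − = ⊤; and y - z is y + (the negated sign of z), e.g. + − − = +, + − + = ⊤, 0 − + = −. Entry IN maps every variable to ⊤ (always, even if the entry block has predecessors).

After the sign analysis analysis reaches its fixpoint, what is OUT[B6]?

Answer: {a: ⊤, b: ⊤, c: -, d: ⊤, e: ⊤, f: ⊤}

Working:
Fixpoint table:
  B0: | IN=(all ⊤) | OUT={e:+; rest ⊤}
  B1: | IN={e:+; rest ⊤} | OUT=(all ⊤)
  B2: | IN=(all ⊤) | OUT=(all ⊤)
  B3: | IN=(all ⊤) | OUT={d:+; rest ⊤}
  B4: | IN={d:+; rest ⊤} | OUT={d:+; rest ⊤}
  B5: | IN={d:+; rest ⊤} | OUT=(all ⊤)
  B6: | IN=(all ⊤) | OUT={c:-; rest ⊤}
  B7: | IN=(all ⊤) | OUT=(all ⊤)
  B8: | IN=(all ⊤) | OUT={e:+; rest ⊤}

Merge at B6: IN[B6] = OUT[B5] = {a: ⊤, b: ⊤, c: ⊤, d: ⊤, e: ⊤, f: ⊤}
Applying B6's transfer function to that IN value gives OUT[B6] (row B6 above).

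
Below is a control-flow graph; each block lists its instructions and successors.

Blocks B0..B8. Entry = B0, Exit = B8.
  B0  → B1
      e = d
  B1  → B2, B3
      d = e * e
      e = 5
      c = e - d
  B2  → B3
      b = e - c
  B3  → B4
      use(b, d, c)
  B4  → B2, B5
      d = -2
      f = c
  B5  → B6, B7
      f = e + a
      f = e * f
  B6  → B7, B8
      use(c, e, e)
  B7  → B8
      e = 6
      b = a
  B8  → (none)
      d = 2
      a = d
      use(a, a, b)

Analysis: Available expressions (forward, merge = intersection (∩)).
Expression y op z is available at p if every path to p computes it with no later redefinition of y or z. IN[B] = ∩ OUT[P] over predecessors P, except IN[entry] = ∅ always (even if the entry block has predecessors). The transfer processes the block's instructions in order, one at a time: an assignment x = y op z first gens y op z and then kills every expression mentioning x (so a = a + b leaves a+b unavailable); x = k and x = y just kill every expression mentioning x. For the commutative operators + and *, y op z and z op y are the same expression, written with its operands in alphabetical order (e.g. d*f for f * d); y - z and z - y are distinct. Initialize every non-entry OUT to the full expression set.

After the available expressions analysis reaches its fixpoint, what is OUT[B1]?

Answer: {e-d}

Derivation:
Per-block solution:
  B0:  IN={}  OUT={}
  B1:  IN={}  OUT={e-d}
  B2:  IN={}  OUT={e-c}
  B3:  IN={}  OUT={}
  B4:  IN={}  OUT={}
  B5:  IN={}  OUT={a+e}
  B6:  IN={a+e}  OUT={a+e}
  B7:  IN={a+e}  OUT={}
  B8:  IN={}  OUT={}

Merge at B1: IN[B1] = OUT[B0] = {}
Applying B1's transfer function to that IN value gives OUT[B1] (row B1 above).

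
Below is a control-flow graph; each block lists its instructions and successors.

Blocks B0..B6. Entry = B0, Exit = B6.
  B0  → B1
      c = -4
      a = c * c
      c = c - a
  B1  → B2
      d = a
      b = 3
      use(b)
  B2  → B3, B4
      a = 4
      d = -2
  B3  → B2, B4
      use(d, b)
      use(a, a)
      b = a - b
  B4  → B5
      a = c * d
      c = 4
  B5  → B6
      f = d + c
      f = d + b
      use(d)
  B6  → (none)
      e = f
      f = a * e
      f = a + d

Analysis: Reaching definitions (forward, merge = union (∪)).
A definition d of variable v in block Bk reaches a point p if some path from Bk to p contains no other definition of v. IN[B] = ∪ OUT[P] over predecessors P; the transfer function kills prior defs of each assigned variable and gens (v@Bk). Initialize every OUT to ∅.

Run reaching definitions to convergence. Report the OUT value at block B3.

Answer: {a@B2, b@B3, c@B0, d@B2}

Trace:
Fixpoint table:
  B0:   IN={}   OUT={a@B0, c@B0}
  B1:   IN={a@B0, c@B0}   OUT={a@B0, b@B1, c@B0, d@B1}
  B2:   IN={a@B0, a@B2, b@B1, b@B3, c@B0, d@B1, d@B2}   OUT={a@B2, b@B1, b@B3, c@B0, d@B2}
  B3:   IN={a@B2, b@B1, b@B3, c@B0, d@B2}   OUT={a@B2, b@B3, c@B0, d@B2}
  B4:   IN={a@B2, b@B1, b@B3, c@B0, d@B2}   OUT={a@B4, b@B1, b@B3, c@B4, d@B2}
  B5:   IN={a@B4, b@B1, b@B3, c@B4, d@B2}   OUT={a@B4, b@B1, b@B3, c@B4, d@B2, f@B5}
  B6:   IN={a@B4, b@B1, b@B3, c@B4, d@B2, f@B5}   OUT={a@B4, b@B1, b@B3, c@B4, d@B2, e@B6, f@B6}

Merge at B3: IN[B3] = OUT[B2] = {a@B2, b@B1, b@B3, c@B0, d@B2}
Applying B3's transfer function to that IN value gives OUT[B3] (row B3 above).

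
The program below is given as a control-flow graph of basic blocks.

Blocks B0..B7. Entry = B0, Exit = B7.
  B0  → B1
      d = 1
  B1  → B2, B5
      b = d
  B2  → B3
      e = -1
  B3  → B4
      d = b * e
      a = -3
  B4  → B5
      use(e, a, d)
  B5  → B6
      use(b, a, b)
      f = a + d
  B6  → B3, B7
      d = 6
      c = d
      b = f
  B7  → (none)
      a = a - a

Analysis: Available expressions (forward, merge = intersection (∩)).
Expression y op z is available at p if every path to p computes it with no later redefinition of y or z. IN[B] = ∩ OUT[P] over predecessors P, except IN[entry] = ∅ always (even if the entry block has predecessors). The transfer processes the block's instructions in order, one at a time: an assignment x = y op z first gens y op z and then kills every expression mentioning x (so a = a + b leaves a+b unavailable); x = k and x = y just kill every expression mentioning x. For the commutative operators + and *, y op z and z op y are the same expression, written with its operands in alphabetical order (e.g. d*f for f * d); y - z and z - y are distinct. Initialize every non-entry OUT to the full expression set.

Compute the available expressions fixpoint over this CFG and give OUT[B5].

Answer: {a+d}

Working:
Fixpoint table:
  B0: | IN={} | OUT={}
  B1: | IN={} | OUT={}
  B2: | IN={} | OUT={}
  B3: | IN={} | OUT={b*e}
  B4: | IN={b*e} | OUT={b*e}
  B5: | IN={} | OUT={a+d}
  B6: | IN={a+d} | OUT={}
  B7: | IN={} | OUT={}

Merge at B5: IN[B5] = OUT[B1] ∩ OUT[B4] = {}
Applying B5's transfer function to that IN value gives OUT[B5] (row B5 above).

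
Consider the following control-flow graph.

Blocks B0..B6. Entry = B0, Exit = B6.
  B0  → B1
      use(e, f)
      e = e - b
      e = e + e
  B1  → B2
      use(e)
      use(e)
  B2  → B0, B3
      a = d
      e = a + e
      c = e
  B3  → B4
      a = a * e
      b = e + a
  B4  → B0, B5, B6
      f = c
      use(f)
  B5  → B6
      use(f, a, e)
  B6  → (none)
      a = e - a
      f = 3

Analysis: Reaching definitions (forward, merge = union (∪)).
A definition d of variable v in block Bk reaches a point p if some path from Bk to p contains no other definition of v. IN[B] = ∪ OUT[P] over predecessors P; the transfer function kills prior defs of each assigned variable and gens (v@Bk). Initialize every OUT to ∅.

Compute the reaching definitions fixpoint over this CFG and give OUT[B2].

Converged values:
  B0:  IN={a@B2, a@B3, b@B3, c@B2, e@B2, f@B4}  OUT={a@B2, a@B3, b@B3, c@B2, e@B0, f@B4}
  B1:  IN={a@B2, a@B3, b@B3, c@B2, e@B0, f@B4}  OUT={a@B2, a@B3, b@B3, c@B2, e@B0, f@B4}
  B2:  IN={a@B2, a@B3, b@B3, c@B2, e@B0, f@B4}  OUT={a@B2, b@B3, c@B2, e@B2, f@B4}
  B3:  IN={a@B2, b@B3, c@B2, e@B2, f@B4}  OUT={a@B3, b@B3, c@B2, e@B2, f@B4}
  B4:  IN={a@B3, b@B3, c@B2, e@B2, f@B4}  OUT={a@B3, b@B3, c@B2, e@B2, f@B4}
  B5:  IN={a@B3, b@B3, c@B2, e@B2, f@B4}  OUT={a@B3, b@B3, c@B2, e@B2, f@B4}
  B6:  IN={a@B3, b@B3, c@B2, e@B2, f@B4}  OUT={a@B6, b@B3, c@B2, e@B2, f@B6}

Merge at B2: IN[B2] = OUT[B1] = {a@B2, a@B3, b@B3, c@B2, e@B0, f@B4}
Applying B2's transfer function to that IN value gives OUT[B2] (row B2 above).

Answer: {a@B2, b@B3, c@B2, e@B2, f@B4}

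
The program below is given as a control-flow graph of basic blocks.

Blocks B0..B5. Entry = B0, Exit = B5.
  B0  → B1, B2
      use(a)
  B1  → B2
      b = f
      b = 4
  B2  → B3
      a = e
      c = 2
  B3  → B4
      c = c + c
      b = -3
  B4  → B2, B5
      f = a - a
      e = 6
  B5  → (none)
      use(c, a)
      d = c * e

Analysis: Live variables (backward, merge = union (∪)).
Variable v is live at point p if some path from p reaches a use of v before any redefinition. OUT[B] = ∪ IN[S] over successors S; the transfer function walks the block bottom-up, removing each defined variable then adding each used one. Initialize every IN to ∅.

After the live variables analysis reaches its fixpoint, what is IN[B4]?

Fixpoint table:
  B0:  IN={a, e, f}  OUT={e, f}
  B1:  IN={e, f}  OUT={e}
  B2:  IN={e}  OUT={a, c}
  B3:  IN={a, c}  OUT={a, c}
  B4:  IN={a, c}  OUT={a, c, e}
  B5:  IN={a, c, e}  OUT={}

Merge at B4: OUT[B4] = IN[B2] ⊔ IN[B5] = {a, c, e}
Applying B4's transfer function to that OUT value gives IN[B4] (row B4 above).

Answer: {a, c}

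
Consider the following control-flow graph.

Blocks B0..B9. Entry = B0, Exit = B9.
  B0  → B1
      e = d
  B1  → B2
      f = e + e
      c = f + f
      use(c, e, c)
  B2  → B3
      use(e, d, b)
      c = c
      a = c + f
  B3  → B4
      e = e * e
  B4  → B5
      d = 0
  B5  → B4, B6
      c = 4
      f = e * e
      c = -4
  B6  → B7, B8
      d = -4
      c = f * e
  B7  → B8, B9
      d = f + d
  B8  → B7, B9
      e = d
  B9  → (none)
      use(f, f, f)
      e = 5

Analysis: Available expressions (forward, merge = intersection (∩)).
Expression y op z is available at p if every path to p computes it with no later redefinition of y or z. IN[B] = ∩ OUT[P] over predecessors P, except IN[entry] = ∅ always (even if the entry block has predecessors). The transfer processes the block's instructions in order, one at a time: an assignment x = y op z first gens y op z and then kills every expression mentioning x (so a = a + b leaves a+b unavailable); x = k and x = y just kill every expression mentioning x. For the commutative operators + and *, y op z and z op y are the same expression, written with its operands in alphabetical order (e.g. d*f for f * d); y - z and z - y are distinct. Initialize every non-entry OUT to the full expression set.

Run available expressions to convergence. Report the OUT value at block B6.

Fixpoint table:
  B0:   IN={}   OUT={}
  B1:   IN={}   OUT={e+e, f+f}
  B2:   IN={e+e, f+f}   OUT={c+f, e+e, f+f}
  B3:   IN={c+f, e+e, f+f}   OUT={c+f, f+f}
  B4:   IN={}   OUT={}
  B5:   IN={}   OUT={e*e}
  B6:   IN={e*e}   OUT={e*e, e*f}
  B7:   IN={}   OUT={}
  B8:   IN={}   OUT={}
  B9:   IN={}   OUT={}

Merge at B6: IN[B6] = OUT[B5] = {e*e}
Applying B6's transfer function to that IN value gives OUT[B6] (row B6 above).

Answer: {e*e, e*f}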